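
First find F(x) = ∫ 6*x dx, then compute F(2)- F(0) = 12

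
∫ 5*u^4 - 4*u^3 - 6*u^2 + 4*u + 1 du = u^5 - u^4 - 2*u^3 + 2*u^2 + u + C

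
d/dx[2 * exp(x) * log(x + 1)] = (2*x*exp(x)*log(x + 1) + 2*exp(x)*log(x + 1) + 2*exp(x))/(x + 1)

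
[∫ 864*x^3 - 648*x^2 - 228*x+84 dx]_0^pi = -24*pi^2 - 24 + 12*pi + 6*(-3*pi - 2 + 6*pi^2)^2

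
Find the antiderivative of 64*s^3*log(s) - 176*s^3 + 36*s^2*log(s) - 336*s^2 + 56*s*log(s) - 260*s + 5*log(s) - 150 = -(-s*log(s) + 3*s + 5)*(16*s^3 + 12*s^2 + 28*s + 5) + C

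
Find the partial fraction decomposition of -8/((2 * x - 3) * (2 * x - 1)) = 4/(2*x - 1) - 4/(2*x - 3)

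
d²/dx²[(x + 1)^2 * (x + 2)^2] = 12*x^2 + 36*x + 26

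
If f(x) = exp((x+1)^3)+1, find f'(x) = 3*x^2*exp(x^3 + 3*x^2 + 3*x + 1) + 6*x*exp(x^3 + 3*x^2 + 3*x + 1) + 3*exp(x^3 + 3*x^2 + 3*x + 1)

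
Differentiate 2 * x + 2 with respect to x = 2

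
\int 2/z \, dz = 2*log(3*z) + C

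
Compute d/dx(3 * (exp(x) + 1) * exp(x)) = 6*exp(2*x) + 3*exp(x)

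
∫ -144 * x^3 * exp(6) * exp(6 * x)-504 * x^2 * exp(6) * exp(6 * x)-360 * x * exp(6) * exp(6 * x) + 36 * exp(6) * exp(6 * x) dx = -12*(x + 1)*(2*x^2 + 4*x - 1)*exp(6*x + 6) + C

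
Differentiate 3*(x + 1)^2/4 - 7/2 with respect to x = 3*x/2 + 3/2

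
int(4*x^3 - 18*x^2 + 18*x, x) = x^4 - 6*x^3 + 9*x^2 + C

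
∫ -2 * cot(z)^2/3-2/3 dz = 2*cot(z)/3 + C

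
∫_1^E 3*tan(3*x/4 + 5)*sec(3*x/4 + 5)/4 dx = -sec(23/4) + sec(3*E/4 + 5)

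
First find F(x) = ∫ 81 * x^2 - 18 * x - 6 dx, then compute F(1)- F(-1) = 42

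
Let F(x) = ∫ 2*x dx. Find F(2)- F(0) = 4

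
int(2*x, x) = x^2 + C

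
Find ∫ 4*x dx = 2*x^2 + C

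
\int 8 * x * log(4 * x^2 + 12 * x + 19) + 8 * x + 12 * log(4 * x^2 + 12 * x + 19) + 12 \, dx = (4*x^2 + 12*x + 19)*log(4*x^2 + 12*x + 19) + C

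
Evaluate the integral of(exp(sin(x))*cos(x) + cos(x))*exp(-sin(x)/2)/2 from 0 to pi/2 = -exp(-1/2) + exp(1/2)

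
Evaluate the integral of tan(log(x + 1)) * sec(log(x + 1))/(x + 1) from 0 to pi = -1 + sec(log(1 + pi))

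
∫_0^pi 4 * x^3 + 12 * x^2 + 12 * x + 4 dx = -1 + (1 + pi)^4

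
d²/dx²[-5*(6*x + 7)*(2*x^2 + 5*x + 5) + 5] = -360*x - 440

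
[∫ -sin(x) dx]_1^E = cos(E) - cos(1)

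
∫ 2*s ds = s^2 + C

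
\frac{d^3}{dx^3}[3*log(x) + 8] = 6/x^3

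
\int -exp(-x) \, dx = exp(-x) + C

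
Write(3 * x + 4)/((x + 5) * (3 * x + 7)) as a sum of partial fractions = -9/(8*(3*x + 7)) + 11/(8*(x + 5))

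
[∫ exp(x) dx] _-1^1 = E - exp(-1)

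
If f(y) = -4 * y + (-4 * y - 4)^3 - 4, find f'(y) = -192*y^2 - 384*y - 196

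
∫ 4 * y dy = 2*y^2 + C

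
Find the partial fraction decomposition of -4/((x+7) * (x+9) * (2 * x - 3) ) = -16/(357*(2*x - 3)) - 2/(21*(x + 9)) + 2/(17*(x + 7))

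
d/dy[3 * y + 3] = 3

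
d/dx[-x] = -1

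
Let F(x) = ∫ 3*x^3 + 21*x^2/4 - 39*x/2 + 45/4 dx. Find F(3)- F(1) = 50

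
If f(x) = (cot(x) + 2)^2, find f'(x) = -2*(2 + cos(x)/sin(x))/sin(x)^2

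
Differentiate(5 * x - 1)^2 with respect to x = 50*x - 10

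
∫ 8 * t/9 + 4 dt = 4*t^2/9 + 4*t + C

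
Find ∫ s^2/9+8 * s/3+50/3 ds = s^3/27 + 4*s^2/3 + 50*s/3 + C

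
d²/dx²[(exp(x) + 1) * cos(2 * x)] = -4*exp(x)*sin(2*x) - 3*exp(x)*cos(2*x) - 4*cos(2*x)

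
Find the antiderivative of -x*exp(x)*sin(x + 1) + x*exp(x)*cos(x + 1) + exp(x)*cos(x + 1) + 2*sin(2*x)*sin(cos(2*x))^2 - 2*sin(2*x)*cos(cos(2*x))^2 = x*exp(x)*cos(x + 1) + sin(2*cos(2*x))/2 + C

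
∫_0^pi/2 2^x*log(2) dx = -1 + 2^(pi/2)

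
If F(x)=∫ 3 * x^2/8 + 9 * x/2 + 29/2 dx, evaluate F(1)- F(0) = 135/8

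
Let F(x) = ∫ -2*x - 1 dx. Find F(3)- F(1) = -10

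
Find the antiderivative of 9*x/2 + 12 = 9*x^2/4 + 12*x + C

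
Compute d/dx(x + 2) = 1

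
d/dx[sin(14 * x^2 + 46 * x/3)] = 2*(14*x + 23/3)*cos(2*x*(7*x + 23/3))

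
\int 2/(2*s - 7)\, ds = log(7 - 2*s) + C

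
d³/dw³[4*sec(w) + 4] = 4*(-1 + 6/cos(w)^2)*sin(w)/cos(w)^2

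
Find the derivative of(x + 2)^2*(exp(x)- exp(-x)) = (x^2*exp(2*x) + x^2 + 6*x*exp(2*x) + 2*x + 8*exp(2*x))*exp(-x)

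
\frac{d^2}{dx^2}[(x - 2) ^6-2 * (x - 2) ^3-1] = 30*x^4 - 240*x^3 + 720*x^2 - 972*x + 504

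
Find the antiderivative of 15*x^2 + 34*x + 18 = 5*x^3 + 17*x^2 + 18*x + C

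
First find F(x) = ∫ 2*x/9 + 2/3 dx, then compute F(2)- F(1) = 1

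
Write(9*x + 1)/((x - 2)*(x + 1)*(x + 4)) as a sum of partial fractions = -35/(18*(x + 4)) + 8/(9*(x + 1)) + 19/(18*(x - 2))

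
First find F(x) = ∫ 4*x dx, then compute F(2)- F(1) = 6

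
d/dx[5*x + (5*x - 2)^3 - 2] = 375*x^2 - 300*x + 65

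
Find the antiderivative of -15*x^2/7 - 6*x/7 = -5*x^3/7 - 3*x^2/7 + C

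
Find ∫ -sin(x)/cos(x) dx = log(2*cos(x)) + C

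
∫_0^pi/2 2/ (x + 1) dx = 2*log(1 + pi/2)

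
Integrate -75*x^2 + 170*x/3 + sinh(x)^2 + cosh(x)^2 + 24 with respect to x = -25*x^3 + 85*x^2/3 + 24*x + sinh(2*x)/2 + C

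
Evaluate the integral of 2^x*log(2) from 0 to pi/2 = -1 + 2^(pi/2)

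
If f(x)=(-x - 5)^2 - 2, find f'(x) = 2*x + 10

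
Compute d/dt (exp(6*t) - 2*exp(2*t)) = 6*exp(6*t) - 4*exp(2*t)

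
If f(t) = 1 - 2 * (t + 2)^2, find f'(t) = -4*t - 8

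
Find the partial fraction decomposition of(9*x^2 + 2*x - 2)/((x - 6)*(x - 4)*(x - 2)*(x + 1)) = -1/(21*(x + 1)) + 19/(12*(x - 2)) - 15/(2*(x - 4)) + 167/(28*(x - 6))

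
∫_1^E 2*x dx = -1 + exp(2)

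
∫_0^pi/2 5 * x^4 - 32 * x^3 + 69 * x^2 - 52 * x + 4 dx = -8 + (-2 + pi/2)^3*(-2 + (-1 + pi/2)^2)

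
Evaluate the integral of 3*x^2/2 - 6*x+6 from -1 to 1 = 13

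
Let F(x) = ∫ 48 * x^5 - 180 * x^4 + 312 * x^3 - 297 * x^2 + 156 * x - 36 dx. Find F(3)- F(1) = 1330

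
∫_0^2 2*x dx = 4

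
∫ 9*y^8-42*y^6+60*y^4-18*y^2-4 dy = y^9 - 6*y^7 + 12*y^5 - 6*y^3 - 4*y + C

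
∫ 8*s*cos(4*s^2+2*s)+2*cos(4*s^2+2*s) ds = sin(2*s*(2*s + 1)) + C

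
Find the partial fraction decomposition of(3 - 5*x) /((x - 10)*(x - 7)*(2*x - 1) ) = 2/(247*(2*x - 1)) + 32/(39*(x - 7)) - 47/(57*(x - 10))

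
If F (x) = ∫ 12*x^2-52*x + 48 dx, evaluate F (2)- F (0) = 24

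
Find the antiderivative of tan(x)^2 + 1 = tan(x) + C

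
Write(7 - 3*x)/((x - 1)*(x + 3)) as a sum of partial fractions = -4/(x + 3) + 1/(x - 1)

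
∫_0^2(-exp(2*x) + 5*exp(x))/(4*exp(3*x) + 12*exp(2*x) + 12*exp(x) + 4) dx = -3*exp(4)/(4*(1 + exp(2))^2) - 7/16 + 5*exp(2)/(4*(1 + exp(2)))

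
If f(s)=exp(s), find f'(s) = exp(s)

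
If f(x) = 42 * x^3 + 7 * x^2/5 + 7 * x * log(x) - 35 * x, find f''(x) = (1260*x^2 + 14*x + 35)/(5*x)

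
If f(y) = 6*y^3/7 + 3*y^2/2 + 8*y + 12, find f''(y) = 36*y/7 + 3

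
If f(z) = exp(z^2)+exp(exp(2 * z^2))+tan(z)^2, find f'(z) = 4*z*exp(2*z^2)*exp(exp(2*z^2)) + 2*z*exp(z^2) + 2*sin(z)/cos(z)^3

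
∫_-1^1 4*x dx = 0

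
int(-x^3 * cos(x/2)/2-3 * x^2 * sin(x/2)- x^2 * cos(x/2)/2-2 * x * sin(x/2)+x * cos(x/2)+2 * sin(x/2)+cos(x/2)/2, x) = (-x^3 - x^2 + 2*x + 1)*sin(x/2) + C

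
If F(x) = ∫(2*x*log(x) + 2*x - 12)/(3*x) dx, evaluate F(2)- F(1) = -8*log(2)/3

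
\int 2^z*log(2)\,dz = 2^z + C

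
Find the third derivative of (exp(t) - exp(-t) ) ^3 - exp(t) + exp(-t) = (27*exp(6*t) - 4*exp(4*t) - 4*exp(2*t) + 27)*exp(-3*t)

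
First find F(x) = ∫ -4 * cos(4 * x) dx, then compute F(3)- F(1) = sin(4) - sin(12)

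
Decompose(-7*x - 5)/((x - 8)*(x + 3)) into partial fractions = -16/(11*(x + 3)) - 61/(11*(x - 8))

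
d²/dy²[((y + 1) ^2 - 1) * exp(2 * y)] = 4*y^2*exp(2*y) + 16*y*exp(2*y) + 10*exp(2*y)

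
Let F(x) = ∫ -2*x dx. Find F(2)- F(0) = -4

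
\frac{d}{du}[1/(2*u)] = -1/(2*u^2)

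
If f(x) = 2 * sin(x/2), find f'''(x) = -cos(x/2)/4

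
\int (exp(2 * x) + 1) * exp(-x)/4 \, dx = sinh(x)/2 + C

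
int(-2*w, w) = -w^2 + C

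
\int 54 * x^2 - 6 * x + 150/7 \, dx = 18*x^3 - 3*x^2 + 150*x/7 + C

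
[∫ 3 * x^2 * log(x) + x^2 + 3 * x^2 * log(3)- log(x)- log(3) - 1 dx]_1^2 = 6*log(6)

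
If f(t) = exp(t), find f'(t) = exp(t)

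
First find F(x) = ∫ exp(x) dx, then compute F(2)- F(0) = -1 + exp(2)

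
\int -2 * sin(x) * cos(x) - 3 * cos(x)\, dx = -3*sin(x) + cos(x)^2 + C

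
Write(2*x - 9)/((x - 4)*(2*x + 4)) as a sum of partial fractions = 13/(12*(x + 2)) - 1/(12*(x - 4))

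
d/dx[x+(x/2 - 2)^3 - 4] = 3*x^2/8 - 3*x + 7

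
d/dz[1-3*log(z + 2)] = -3/(z + 2)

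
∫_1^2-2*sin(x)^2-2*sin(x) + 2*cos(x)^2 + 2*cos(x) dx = -(cos(1) + sin(1) + 1)^2 + (cos(2) + sin(2) + 1)^2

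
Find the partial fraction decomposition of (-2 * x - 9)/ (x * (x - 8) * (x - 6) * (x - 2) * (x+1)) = -1/(27*(x + 1)) - 13/(144*(x - 2)) + 1/(16*(x - 6)) - 25/(864*(x - 8)) + 3/(32*x)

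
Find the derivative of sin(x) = cos(x)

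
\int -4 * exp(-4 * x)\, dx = exp(-4*x) + C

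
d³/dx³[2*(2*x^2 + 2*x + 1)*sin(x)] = -4*x^2*cos(x) - 24*x*sin(x) - 4*x*cos(x) - 12*sin(x) + 22*cos(x)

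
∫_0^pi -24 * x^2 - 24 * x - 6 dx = (-2*pi - 1)^3 + 1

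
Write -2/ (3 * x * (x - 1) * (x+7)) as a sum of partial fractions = -1/(84*(x + 7)) - 1/(12*(x - 1)) + 2/(21*x)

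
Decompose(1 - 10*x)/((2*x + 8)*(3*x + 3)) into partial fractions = -41/(18*(x + 4)) + 11/(18*(x + 1))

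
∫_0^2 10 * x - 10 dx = 0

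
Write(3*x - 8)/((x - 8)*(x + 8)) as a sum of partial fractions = 2/(x + 8) + 1/(x - 8)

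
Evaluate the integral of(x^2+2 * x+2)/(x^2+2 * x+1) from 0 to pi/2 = -1/(1 + pi/2) + 1 + pi/2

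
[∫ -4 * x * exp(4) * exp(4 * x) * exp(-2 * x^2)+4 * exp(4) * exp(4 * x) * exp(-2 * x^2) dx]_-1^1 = -exp(-2) + exp(6)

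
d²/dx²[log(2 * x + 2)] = -1/(x^2 + 2*x + 1)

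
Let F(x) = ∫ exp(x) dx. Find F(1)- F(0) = -1 + E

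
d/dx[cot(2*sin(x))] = -2*cos(x)/sin(2*sin(x))^2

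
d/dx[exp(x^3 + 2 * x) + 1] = 3*x^2*exp(x^3 + 2*x) + 2*exp(x^3 + 2*x)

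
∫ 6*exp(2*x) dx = 3*exp(2*x) + C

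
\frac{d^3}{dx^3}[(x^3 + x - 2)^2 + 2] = 120*x^3 + 48*x - 24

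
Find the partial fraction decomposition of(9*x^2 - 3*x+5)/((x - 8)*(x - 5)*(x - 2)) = 35/(18*(x - 2)) - 215/(9*(x - 5)) + 557/(18*(x - 8))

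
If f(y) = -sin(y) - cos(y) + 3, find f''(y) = sin(y) + cos(y)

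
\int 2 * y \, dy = y^2 + C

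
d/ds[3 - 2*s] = -2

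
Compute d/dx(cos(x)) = -sin(x)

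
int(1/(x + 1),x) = log(3*x + 3) + C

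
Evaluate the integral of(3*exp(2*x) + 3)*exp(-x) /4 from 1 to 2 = -3*E/4 - 3*exp(-2)/4 + 3*exp(-1)/4 + 3*exp(2)/4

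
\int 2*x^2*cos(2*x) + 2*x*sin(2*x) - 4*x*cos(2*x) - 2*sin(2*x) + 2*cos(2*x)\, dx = (x - 1)^2*sin(2*x) + C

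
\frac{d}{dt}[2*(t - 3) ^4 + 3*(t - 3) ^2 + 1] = 8*t^3 - 72*t^2 + 222*t - 234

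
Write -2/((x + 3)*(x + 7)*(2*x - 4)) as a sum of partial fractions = -1/(36*(x + 7)) + 1/(20*(x + 3)) - 1/(45*(x - 2))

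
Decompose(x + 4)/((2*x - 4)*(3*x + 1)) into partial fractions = -11/(14*(3*x + 1)) + 3/(7*(x - 2))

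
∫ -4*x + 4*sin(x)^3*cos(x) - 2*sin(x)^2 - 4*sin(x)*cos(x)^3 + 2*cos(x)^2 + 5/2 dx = -2*x^2 + 5*x/2 + sin(2*x) + cos(4*x)/4 + C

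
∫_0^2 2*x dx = 4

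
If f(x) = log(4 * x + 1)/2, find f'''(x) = 64/(64*x^3 + 48*x^2 + 12*x + 1)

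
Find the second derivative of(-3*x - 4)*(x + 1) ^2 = -18*x - 20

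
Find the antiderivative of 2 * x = x^2 + C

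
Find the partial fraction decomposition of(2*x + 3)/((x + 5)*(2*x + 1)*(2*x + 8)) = 4/(63*(2*x + 1)) - 7/(18*(x + 5)) + 5/(14*(x + 4))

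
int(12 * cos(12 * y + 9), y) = sin(12*y + 9) + C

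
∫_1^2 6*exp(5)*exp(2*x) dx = -3*exp(7) + 3*exp(9)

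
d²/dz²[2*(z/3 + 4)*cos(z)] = -2*z*cos(z)/3 - 4*sin(z)/3 - 8*cos(z)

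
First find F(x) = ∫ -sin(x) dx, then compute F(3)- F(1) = cos(3) - cos(1)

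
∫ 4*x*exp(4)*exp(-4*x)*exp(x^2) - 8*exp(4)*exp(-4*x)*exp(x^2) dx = 2*exp((x - 2)^2) + C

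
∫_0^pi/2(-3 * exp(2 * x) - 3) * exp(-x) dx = -3*exp(pi/2) + 3*exp(-pi/2)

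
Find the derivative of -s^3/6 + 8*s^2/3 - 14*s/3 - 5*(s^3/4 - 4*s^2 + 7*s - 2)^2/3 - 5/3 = -5*s^5/8 + 50*s^4/3 - 130*s^3 + 569*s^2/2 - 634*s/3 + 42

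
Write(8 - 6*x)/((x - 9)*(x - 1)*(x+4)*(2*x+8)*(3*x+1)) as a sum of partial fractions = 405/(13552*(3*x + 1)) - 4143/(511225*(x + 4)) - 16/(715*(x + 4)^2) - 1/(800*(x - 1)) - 23/(37856*(x - 9))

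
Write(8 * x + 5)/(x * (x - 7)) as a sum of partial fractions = 61/(7*(x - 7)) - 5/(7*x)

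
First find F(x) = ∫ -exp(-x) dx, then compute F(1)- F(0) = -1 + exp(-1)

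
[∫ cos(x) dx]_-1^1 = 2*sin(1)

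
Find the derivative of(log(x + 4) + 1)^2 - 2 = (2*log(x + 4) + 2)/(x + 4)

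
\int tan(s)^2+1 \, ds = tan(s) + C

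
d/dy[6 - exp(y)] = -exp(y)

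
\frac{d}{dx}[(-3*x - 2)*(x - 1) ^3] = -12*x^3 + 21*x^2 - 6*x - 3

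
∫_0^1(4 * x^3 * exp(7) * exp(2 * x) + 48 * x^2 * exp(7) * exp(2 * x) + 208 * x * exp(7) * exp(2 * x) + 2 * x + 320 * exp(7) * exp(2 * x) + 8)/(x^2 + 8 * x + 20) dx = -7*exp(7) - log(5) + log(29/4) + 9*exp(9)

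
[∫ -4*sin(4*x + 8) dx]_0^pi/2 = 0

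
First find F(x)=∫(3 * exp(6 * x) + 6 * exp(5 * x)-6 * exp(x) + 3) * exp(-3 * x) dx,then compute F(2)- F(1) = -(-exp(-1) + 1 + E)^3 + (-exp(-2) + 1 + exp(2))^3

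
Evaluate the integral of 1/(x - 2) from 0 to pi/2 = -log(4) + log(4 - pi)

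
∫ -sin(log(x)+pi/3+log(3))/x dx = cos(log(3*x) + pi/3) + C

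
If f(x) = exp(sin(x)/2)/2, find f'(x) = exp(sin(x)/2)*cos(x)/4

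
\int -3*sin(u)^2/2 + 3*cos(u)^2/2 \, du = 3*sin(2*u)/4 + C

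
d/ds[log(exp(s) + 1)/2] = exp(s)/(2*exp(s) + 2)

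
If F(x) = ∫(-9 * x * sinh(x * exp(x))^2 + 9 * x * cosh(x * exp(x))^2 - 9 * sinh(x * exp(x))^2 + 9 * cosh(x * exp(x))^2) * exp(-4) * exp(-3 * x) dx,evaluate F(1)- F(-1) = -7*exp(-7) + exp(-1)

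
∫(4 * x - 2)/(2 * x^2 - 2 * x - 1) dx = log(6*x^2 - 6*x - 3) + C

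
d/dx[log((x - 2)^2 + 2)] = (2*x - 4)/(x^2 - 4*x + 6)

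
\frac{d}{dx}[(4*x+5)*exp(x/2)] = 2*x*exp(x/2) + 13*exp(x/2)/2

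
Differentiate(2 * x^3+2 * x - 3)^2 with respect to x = 24*x^5 + 32*x^3 - 36*x^2 + 8*x - 12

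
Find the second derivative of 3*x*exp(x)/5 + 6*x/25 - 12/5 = 3*x*exp(x)/5 + 6*exp(x)/5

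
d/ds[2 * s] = 2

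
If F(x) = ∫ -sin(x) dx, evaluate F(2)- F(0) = -1 + cos(2)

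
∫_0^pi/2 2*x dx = pi^2/4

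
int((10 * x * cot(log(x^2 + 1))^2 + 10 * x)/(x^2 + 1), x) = -5/tan(log(x^2 + 1)) + C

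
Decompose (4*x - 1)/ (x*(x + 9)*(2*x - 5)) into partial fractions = 36/(115*(2*x - 5)) - 37/(207*(x + 9)) + 1/(45*x)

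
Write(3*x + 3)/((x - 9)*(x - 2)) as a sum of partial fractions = -9/(7*(x - 2)) + 30/(7*(x - 9))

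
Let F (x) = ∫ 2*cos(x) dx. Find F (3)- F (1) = -2*sin(1) + 2*sin(3)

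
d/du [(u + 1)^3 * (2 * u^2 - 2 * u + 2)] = 10*u^4 + 16*u^3 + 6*u^2 + 4*u + 4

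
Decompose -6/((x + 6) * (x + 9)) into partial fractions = 2/(x + 9) - 2/(x + 6)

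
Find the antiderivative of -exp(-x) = exp(-x) + C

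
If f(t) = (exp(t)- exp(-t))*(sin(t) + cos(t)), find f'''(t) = -4*(exp(2*t)*sin(t) + cos(t))*exp(-t)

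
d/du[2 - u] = -1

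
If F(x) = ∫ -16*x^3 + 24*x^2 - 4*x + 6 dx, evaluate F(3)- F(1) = -116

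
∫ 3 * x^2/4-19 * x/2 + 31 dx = x^3/4 - 19*x^2/4 + 31*x + C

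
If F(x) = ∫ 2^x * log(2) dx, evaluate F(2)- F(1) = 2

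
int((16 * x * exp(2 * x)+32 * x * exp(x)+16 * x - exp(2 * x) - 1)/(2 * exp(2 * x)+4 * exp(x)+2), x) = (-(exp(x) + 1)*(-8*x^2 + x + 2)/2 + exp(x))/(exp(x) + 1) + C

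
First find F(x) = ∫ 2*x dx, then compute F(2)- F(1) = 3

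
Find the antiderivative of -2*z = -z^2 + C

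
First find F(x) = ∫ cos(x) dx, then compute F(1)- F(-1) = 2*sin(1)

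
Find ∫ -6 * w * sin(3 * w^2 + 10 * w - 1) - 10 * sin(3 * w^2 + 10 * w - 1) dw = cos(3*w^2 + 10*w - 1) + C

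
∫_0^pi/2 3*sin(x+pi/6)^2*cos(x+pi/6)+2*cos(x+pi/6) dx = -9/8 + 11*sqrt(3)/8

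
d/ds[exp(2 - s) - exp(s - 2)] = (-exp(2*s - 4) - 1)*exp(2 - s)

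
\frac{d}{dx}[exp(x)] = exp(x)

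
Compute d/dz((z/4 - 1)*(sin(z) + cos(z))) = -z*sin(z)/4 + z*cos(z)/4 + 5*sin(z)/4 - 3*cos(z)/4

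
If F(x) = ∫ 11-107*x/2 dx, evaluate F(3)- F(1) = -192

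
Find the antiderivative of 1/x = log(x) + C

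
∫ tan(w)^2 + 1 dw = tan(w) + C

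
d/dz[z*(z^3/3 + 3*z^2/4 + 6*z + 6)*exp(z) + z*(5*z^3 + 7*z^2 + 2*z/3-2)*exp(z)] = 16*z^4*exp(z)/3 + 349*z^3*exp(z)/12 + 359*z^2*exp(z)/12 + 52*z*exp(z)/3 + 4*exp(z)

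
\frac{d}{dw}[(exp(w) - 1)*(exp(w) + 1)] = 2*exp(2*w)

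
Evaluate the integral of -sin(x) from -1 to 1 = 0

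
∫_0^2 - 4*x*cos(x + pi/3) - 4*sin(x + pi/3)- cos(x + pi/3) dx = -9*sin(pi/3 + 2) + sqrt(3)/2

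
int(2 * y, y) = y^2 + C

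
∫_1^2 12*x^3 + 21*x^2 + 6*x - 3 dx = 100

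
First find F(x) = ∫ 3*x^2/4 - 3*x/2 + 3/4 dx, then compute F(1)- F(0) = 1/4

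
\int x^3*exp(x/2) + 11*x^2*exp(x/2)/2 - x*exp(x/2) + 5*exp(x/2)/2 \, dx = (2*x^3 - x^2 + 2*x + 1)*exp(x/2) + C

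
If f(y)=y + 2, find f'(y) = 1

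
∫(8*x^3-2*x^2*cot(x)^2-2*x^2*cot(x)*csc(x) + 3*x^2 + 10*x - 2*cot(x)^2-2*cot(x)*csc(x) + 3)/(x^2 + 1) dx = 4*x^2 + 5*x + log(x^2 + 1) + 2*cot(x) + 2*csc(x) + C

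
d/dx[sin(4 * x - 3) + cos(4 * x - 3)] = -4*sin(4*x - 3) + 4*cos(4*x - 3)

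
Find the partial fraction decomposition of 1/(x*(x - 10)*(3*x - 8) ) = -9/(176*(3*x - 8)) + 1/(220*(x - 10)) + 1/(80*x)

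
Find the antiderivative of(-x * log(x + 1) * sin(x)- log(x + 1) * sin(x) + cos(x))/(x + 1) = log(x + 1)*cos(x) + C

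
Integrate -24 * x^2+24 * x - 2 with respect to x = -8*x^3 + 12*x^2 - 2*x + C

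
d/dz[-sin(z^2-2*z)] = 2*(1 - z)*cos(z*(z - 2))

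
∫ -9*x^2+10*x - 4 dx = -3*x^3 + 5*x^2 - 4*x + C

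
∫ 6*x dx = 3*x^2 + C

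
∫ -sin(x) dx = cos(x) + C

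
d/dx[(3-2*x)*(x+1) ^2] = -6*x^2 - 2*x + 4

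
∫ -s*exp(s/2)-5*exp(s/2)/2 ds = (-2*s - 1)*exp(s/2) + C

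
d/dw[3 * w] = 3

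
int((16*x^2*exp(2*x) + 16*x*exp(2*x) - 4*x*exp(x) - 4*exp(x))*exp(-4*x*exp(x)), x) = -4*x*exp(-x*(4*exp(x) - 1)) + C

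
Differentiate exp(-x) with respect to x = -exp(-x)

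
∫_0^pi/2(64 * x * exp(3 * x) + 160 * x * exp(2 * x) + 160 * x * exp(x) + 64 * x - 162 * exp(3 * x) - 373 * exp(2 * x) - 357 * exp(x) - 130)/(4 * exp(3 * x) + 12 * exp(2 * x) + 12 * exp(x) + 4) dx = -325/8 - pi/4 + exp(pi/2)/(4*(1 + exp(pi/2))) + 2*(-pi + exp(pi/2)/(1 + exp(pi/2)) + 4)^2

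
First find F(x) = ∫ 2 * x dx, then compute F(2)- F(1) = 3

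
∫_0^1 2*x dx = 1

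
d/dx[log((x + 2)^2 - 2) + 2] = (2*x + 4)/(x^2 + 4*x + 2)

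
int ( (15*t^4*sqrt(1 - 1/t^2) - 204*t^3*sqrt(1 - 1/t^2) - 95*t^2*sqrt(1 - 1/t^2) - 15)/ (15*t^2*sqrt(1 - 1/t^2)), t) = t^3/3 - 34*t^2/5 - 19*t/3 + acsc(t) + C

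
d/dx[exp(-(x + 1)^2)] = (-2*x - 2)*exp(-x^2 - 2*x - 1)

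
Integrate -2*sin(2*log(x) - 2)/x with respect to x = cos(2*log(x) - 2) + C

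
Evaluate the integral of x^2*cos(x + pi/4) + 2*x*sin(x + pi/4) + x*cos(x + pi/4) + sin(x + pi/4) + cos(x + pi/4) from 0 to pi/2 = -sqrt(2)/2 + sqrt(2)*(1 + pi/2 + pi^2/4)/2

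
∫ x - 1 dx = x^2/2 - x + C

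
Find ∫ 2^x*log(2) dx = 2^x + C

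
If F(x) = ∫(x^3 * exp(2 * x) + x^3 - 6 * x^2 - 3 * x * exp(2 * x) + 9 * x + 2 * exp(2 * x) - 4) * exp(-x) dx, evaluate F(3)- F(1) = -8*exp(-3) + 8*exp(3)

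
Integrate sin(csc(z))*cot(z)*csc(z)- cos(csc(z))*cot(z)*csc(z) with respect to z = sqrt(2)*sin(pi/4 + 1/sin(z)) + C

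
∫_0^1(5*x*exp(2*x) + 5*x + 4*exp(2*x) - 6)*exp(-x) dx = -4*exp(-1) + 4*E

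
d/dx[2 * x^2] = 4*x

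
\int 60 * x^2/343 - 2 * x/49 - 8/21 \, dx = 20*x^3/343 - x^2/49 - 8*x/21 + C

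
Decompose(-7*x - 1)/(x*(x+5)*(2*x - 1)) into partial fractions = -18/(11*(2*x - 1)) + 34/(55*(x + 5)) + 1/(5*x)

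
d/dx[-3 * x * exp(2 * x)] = -6*x*exp(2*x) - 3*exp(2*x)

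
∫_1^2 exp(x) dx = -E + exp(2)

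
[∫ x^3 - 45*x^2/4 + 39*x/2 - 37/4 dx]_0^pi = (-3 + pi/4)*(-1 + pi)^3 - 3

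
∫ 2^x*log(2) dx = 2^x + C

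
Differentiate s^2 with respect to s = 2*s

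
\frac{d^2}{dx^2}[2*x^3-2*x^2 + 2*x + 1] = 12*x - 4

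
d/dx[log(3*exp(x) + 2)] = 3*exp(x)/(3*exp(x) + 2)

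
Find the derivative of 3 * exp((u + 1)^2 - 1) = 6*u*exp(u^2 + 2*u) + 6*exp(u^2 + 2*u)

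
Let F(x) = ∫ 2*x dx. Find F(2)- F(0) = 4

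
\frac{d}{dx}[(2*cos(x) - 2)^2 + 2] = 8*(1 - cos(x))*sin(x)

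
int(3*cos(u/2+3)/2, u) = 3*sin(u/2 + 3) + C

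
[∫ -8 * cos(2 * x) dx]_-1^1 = -8*sin(2)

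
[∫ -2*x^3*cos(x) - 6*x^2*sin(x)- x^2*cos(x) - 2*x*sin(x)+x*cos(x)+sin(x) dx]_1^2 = -18*sin(2) + 2*sin(1)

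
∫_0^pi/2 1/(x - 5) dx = -log(5) + log(5 - pi/2)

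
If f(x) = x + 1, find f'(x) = 1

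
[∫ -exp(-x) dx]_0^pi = -1 + exp(-pi)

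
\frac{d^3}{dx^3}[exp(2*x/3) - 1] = 8*exp(2*x/3)/27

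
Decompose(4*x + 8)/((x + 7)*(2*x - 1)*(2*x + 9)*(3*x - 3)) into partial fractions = -4/(165*(2*x + 9)) - 4/(45*(2*x - 1)) + 1/(90*(x + 7)) + 1/(22*(x - 1))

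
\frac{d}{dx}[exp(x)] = exp(x)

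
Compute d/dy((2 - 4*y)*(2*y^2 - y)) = -24*y^2 + 16*y - 2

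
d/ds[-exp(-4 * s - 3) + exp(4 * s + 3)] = (4*exp(8*s + 6) + 4)*exp(-4*s - 3)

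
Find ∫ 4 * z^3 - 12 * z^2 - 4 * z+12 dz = z^4 - 4*z^3 - 2*z^2 + 12*z + C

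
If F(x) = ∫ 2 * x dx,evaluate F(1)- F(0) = 1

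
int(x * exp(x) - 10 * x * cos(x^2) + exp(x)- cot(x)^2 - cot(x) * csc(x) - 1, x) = x*exp(x) - 5*sin(x^2) + cot(x) + csc(x) + C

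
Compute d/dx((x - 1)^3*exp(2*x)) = 2*x^3*exp(2*x) - 3*x^2*exp(2*x) + exp(2*x)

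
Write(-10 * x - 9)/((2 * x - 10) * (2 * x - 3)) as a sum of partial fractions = 24/(7*(2*x - 3)) - 59/(14*(x - 5))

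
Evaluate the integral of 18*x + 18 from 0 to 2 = 72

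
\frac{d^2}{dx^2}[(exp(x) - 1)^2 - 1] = 4*exp(2*x) - 2*exp(x)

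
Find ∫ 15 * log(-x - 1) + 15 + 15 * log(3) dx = 15*(x + 1)*log(-3*x - 3) + C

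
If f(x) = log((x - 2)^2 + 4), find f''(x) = (-2*x^2 + 8*x)/(x^4 - 8*x^3 + 32*x^2 - 64*x + 64)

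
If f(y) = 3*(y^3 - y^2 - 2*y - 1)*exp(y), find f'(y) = 3*y^3*exp(y) + 6*y^2*exp(y) - 12*y*exp(y) - 9*exp(y)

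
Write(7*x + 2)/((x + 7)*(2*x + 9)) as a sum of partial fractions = -59/(5*(2*x + 9)) + 47/(5*(x + 7))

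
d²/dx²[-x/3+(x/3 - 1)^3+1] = 2*x/9 - 2/3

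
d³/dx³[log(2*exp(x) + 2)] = (-exp(2*x) + exp(x))/(exp(3*x) + 3*exp(2*x) + 3*exp(x) + 1)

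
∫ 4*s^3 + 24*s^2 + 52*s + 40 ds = s^4 + 8*s^3 + 26*s^2 + 40*s + C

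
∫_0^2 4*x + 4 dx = 16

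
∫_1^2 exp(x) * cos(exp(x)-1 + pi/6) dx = -sin(-1 + pi/6 + E) + sin(-1 + pi/6 + exp(2))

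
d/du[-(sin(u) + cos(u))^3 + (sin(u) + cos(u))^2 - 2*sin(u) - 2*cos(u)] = -3*sqrt(2)*sin(3*u + pi/4)/2 + 2*cos(2*u) - 7*sqrt(2)*cos(u + pi/4)/2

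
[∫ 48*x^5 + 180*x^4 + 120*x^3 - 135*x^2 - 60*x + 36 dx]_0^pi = 8 + (-2 + 3*pi + 2*pi^2)^3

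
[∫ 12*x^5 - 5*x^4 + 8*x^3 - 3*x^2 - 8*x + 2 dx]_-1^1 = 0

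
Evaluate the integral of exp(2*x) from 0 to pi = (-exp(-pi) + exp(pi))*exp(pi)/2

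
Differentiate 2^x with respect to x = 2^x*log(2)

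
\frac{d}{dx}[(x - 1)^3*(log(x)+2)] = (3*x^3*log(x) + 7*x^3 - 6*x^2*log(x) - 15*x^2 + 3*x*log(x) + 9*x - 1)/x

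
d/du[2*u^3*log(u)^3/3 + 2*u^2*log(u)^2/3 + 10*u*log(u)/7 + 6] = 2*u^2*log(u)^3 + 2*u^2*log(u)^2 + 4*u*log(u)^2/3 + 4*u*log(u)/3 + 10*log(u)/7 + 10/7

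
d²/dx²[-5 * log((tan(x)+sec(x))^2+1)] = (sin(x) - 1)^2*(30*sin(x)^4/cos(x)^6 + 20*sin(x)/cos(x)^4 - 80*sin(x)/cos(x)^6 - 10*tan(x)^6 - 10 + 90/cos(x)^4 - 100/cos(x)^6)/4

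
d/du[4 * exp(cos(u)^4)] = -16*exp(cos(u)^4)*sin(u)*cos(u)^3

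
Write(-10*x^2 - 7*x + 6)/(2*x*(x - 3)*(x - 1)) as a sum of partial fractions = 11/(4*(x - 1)) - 35/(4*(x - 3)) + 1/x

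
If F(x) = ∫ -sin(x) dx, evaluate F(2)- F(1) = -cos(1) + cos(2)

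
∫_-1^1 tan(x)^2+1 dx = 2*tan(1)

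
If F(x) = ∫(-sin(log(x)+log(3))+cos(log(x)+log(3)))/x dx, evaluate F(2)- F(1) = sqrt(2)*(-sin(pi/4 + log(3)) + sin(pi/4 + log(6)))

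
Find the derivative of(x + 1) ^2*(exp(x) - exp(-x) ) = (x^2*exp(2*x) + x^2 + 4*x*exp(2*x) + 3*exp(2*x) - 1)*exp(-x)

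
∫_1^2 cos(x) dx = -sin(1) + sin(2)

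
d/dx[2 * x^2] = 4*x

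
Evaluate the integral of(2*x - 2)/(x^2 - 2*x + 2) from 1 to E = -log(2) + log(2 + 2*(-1 + E)^2)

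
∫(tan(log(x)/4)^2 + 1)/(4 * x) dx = tan(log(x)/4) + C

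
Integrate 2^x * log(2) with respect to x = 2^x + C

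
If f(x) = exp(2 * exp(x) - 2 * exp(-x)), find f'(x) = (2*exp(2*exp(x) - 2*exp(-x)) + 2*exp(2*x + 2*exp(x) - 2*exp(-x)))*exp(-x)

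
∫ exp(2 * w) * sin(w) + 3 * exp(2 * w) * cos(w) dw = sqrt(2)*exp(2*w)*sin(w + pi/4) + C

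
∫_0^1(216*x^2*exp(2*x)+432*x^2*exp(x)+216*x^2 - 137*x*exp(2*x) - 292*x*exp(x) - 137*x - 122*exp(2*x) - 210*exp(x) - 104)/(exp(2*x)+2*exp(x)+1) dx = -217/2 - 2*E/(1 + E)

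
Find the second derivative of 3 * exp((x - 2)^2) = 12*x^2*exp(x^2 - 4*x + 4) - 48*x*exp(x^2 - 4*x + 4) + 54*exp(x^2 - 4*x + 4)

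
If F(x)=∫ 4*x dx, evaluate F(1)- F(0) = 2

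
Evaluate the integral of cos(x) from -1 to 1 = 2*sin(1)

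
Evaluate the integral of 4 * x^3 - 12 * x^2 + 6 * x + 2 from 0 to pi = -(-1 + pi)^2 + 1 + (-1 + (-1 + pi)^2)^2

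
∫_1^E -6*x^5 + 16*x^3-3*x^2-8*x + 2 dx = (-2*E + exp(3))*(-exp(3) - 1 + 2*E)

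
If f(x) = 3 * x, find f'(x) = 3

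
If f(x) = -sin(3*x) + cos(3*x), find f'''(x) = 27*sin(3*x) + 27*cos(3*x)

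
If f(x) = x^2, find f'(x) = 2*x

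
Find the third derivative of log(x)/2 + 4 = x^(-3)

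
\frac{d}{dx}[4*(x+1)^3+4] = 12*x^2 + 24*x + 12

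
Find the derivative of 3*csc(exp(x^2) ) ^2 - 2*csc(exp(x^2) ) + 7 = 4*x*(1 - 3/sin(exp(x^2)))*exp(x^2)*cos(exp(x^2))/sin(exp(x^2))^2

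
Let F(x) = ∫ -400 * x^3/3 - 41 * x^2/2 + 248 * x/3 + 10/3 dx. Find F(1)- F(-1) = -7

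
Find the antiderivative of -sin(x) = cos(x) + C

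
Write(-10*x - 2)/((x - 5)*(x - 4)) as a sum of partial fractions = 42/(x - 4) - 52/(x - 5)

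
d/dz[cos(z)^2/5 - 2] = -sin(2*z)/5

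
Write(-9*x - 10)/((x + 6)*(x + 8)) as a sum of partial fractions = -31/(x + 8) + 22/(x + 6)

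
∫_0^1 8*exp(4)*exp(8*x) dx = -exp(4) + exp(12)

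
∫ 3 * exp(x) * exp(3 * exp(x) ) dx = exp(3*exp(x)) + C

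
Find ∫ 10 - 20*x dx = -10*x^2 + 10*x + C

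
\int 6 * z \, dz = 3*z^2 + C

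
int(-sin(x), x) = cos(x) + C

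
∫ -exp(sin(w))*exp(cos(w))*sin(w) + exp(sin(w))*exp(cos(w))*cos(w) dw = exp(sqrt(2)*sin(w + pi/4)) + C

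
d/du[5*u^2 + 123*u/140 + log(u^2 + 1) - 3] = (1400*u^3 + 123*u^2 + 1680*u + 123)/(140*u^2 + 140)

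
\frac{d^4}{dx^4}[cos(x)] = cos(x)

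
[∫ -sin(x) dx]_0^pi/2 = -1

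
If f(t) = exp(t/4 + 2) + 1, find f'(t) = exp(t/4 + 2)/4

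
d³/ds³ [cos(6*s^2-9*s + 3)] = 1728*s^3*sin(6*s^2 - 9*s + 3) - 3888*s^2*sin(6*s^2 - 9*s + 3) + 2916*s*sin(6*s^2 - 9*s + 3) - 432*s*cos(6*s^2 - 9*s + 3) - 729*sin(6*s^2 - 9*s + 3) + 324*cos(6*s^2 - 9*s + 3)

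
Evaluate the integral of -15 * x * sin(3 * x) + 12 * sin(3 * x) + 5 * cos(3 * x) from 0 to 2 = 4 + 6*cos(6)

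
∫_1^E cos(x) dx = -sin(1) + sin(E)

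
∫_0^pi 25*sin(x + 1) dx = 50*cos(1)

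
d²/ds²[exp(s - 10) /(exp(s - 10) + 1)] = (exp(s - 10) - exp(2*s - 20))/(exp(-30)*exp(3*s) + 3*exp(-20)*exp(2*s) + 3*exp(-10)*exp(s) + 1)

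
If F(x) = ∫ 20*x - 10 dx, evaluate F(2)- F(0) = 20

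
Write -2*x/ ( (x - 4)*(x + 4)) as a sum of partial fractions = -1/(x + 4) - 1/(x - 4)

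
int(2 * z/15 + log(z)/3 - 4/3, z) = z*(z + 5*log(z) - 25)/15 + C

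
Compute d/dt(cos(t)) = -sin(t)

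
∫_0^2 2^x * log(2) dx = 3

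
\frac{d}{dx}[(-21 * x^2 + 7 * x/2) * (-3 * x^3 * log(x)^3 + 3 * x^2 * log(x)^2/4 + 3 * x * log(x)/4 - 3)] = 315*x^4*log(x)^3 + 189*x^4*log(x)^2 - 42*x^3*log(x)^3 - 189*x^3*log(x)^2/2 - 63*x^3*log(x)/2 + 63*x^2*log(x)^2/8 - 42*x^2*log(x) - 63*x^2/4 + 21*x*log(x)/4 + 1029*x/8 - 21/2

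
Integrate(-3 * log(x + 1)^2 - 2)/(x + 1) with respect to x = (-log(x + 1)^2 - 2)*log(x + 1) + C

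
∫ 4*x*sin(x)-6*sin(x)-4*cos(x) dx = (6 - 4*x)*cos(x) + C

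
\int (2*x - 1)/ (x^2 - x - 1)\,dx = log(3*x^2 - 3*x - 3) + C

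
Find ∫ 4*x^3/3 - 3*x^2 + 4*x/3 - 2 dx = x^4/3 - x^3 + 2*x^2/3 - 2*x + C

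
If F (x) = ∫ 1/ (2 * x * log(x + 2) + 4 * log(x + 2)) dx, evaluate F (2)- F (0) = log(2)/2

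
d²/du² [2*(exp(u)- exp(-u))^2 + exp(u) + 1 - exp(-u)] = (8*exp(4*u) + exp(3*u) - exp(u) + 8)*exp(-2*u)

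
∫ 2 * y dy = y^2 + C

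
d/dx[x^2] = 2*x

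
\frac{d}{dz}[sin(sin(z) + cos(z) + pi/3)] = sqrt(2)*cos(z + pi/4)*cos(sqrt(2)*sin(z + pi/4) + pi/3)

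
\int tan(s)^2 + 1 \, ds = tan(s) + C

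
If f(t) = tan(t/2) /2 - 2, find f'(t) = 1/(4*cos(t/2)^2)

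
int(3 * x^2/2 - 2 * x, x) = x^3/2 - x^2 + C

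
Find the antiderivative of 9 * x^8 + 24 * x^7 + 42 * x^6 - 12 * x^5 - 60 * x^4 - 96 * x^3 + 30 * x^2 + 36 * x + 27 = x^9 + 3*x^8 + 6*x^7 - 2*x^6 - 12*x^5 - 24*x^4 + 10*x^3 + 18*x^2 + 27*x + C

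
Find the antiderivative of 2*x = x^2 + C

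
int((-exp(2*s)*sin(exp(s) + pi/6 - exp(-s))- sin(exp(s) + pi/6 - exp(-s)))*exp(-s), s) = cos(2*sinh(s) + pi/6) + C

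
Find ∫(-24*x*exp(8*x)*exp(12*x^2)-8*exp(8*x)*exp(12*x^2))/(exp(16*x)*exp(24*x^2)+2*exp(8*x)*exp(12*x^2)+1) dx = 1/(exp(4*x*(3*x + 2)) + 1) + C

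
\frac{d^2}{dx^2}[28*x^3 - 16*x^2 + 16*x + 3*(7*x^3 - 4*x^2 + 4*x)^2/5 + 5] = 882*x^4 - 672*x^3 + 2592*x^2/5 + 264*x/5 - 64/5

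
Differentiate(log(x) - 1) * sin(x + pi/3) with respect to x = (x*log(x)*cos(x + pi/3) - x*cos(x + pi/3) + sin(x + pi/3))/x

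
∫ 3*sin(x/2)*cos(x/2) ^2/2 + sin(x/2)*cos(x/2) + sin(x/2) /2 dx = (sin(x/2)^2 - cos(x/2) - 2)*cos(x/2) + C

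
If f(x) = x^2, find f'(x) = 2*x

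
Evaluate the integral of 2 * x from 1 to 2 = 3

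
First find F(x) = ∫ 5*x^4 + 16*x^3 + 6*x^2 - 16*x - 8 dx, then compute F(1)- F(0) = -9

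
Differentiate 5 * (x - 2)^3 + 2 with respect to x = 15*x^2 - 60*x + 60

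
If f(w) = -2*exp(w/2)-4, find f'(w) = -exp(w/2)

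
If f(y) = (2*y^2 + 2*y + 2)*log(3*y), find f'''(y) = (4*y^2 - 2*y + 4)/y^3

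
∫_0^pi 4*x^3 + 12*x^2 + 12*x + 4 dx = -1 + (1 + pi)^4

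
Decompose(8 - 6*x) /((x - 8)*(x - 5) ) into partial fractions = 22/(3*(x - 5)) - 40/(3*(x - 8))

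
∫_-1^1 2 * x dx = 0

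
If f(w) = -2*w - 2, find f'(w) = -2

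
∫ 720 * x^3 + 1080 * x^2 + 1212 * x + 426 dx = 180*x^4 + 360*x^3 + 606*x^2 + 426*x + C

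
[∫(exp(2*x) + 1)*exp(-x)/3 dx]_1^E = -E/3 - exp(-E)/3 + exp(-1)/3 + exp(E)/3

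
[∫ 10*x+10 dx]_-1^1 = 20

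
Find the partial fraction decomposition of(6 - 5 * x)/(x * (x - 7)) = -29/(7*(x - 7)) - 6/(7*x)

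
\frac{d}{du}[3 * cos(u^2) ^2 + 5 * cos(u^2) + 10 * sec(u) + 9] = -10*u*sin(u^2) - 6*u*sin(2*u^2) + 10*tan(u)*sec(u)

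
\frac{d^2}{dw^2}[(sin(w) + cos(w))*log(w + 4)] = (-sqrt(2)*w^2*log(w + 4)*sin(w + pi/4) - 8*sqrt(2)*w*log(w + 4)*sin(w + pi/4) + 2*sqrt(2)*w*cos(w + pi/4) - 16*sqrt(2)*log(w + 4)*sin(w + pi/4) - 9*sin(w) + 7*cos(w))/(w^2 + 8*w + 16)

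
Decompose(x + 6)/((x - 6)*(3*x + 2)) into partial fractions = -4/(5*(3*x + 2)) + 3/(5*(x - 6))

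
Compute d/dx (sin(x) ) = cos(x)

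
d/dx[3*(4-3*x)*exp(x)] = -9*x*exp(x) + 3*exp(x)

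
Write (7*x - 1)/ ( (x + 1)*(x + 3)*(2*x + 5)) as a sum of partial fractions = 74/(3*(2*x + 5)) - 11/(x + 3) - 4/(3*(x + 1))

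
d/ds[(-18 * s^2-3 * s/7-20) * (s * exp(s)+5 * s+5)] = -18*s^3*exp(s) - 381*s^2*exp(s)/7 - 270*s^2 - 146*s*exp(s)/7 - 1290*s/7 - 20*exp(s) - 715/7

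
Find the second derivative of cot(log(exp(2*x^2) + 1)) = 4*(8*x^2*exp(2*x^2)*cos(log(exp(2*x^2) + 1))/sin(log(exp(2*x^2) + 1)) - 4*x^2 - exp(2*x^2) - 1)*exp(2*x^2)/((exp(4*x^2) + 2*exp(2*x^2) + 1)*sin(log(exp(2*x^2) + 1))^2)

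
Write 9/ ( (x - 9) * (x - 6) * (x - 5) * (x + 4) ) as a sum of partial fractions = -1/(130*(x + 4)) + 1/(4*(x - 5)) - 3/(10*(x - 6)) + 3/(52*(x - 9))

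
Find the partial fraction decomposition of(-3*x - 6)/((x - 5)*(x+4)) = -2/(3*(x + 4)) - 7/(3*(x - 5))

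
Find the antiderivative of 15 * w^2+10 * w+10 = 5*w^3 + 5*w^2 + 10*w + C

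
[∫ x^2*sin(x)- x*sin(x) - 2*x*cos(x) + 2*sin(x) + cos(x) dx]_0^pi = -pi + 4 + pi^2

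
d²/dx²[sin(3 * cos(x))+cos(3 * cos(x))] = -3*sqrt(2)*(3*sin(x)^2*sin(3*cos(x) + pi/4) + cos(x)*cos(3*cos(x) + pi/4))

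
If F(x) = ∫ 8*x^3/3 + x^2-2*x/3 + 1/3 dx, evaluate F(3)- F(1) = 60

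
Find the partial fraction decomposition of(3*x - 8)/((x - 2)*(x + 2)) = 7/(2*(x + 2)) - 1/(2*(x - 2))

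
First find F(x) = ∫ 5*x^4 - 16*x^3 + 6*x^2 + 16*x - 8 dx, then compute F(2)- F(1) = 1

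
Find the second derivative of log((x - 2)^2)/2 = -1/(x^2 - 4*x + 4)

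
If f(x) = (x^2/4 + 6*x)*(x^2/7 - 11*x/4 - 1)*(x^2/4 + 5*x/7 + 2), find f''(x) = 15*x^4/56 + 1065*x^3/784 - 2349*x^2/49 - 315*x/4 - 529/7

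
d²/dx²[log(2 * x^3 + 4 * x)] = (-3*x^4 - 4)/(x^6 + 4*x^4 + 4*x^2)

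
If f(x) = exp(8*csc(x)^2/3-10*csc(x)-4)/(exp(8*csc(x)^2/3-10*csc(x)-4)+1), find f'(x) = 2*(5 - 8/(3*sin(x)))*exp(4)*exp(8/sin(x)^2)*exp(10/sin(x))*cos(x)/((exp(32/(3*sin(x)^2)) + exp(8)*exp(16/(3*sin(x)^2))*exp(20/sin(x)) + 2*exp(4)*exp(8/sin(x)^2)*exp(10/sin(x)))*sin(x)^2)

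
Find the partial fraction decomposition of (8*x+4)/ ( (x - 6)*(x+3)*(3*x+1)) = -3/(38*(3*x + 1)) - 5/(18*(x + 3)) + 52/(171*(x - 6))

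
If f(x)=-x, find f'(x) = -1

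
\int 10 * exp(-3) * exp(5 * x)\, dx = 2*exp(5*x - 3) + C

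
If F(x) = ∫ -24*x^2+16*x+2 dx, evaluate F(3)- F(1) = -140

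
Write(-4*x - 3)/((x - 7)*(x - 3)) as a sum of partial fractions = 15/(4*(x - 3)) - 31/(4*(x - 7))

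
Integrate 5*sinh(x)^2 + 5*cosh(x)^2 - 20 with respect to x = -20*x + 5*sinh(2*x)/2 + C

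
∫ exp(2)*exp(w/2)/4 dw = exp(w/2 + 2)/2 + C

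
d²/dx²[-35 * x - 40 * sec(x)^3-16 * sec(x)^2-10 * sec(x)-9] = 2*(-960*sin(x)^2/cos(x) - 265*cos(x) + 64*cos(2*x) + 5*cos(3*x) - 128)/(cos(2*x) + 1)^2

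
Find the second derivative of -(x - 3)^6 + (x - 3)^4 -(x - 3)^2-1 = -30*x^4 + 360*x^3 - 1608*x^2 + 3168*x - 2324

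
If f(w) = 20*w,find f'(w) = 20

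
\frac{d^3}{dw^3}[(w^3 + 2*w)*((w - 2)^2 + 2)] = 60*w^2 - 96*w + 48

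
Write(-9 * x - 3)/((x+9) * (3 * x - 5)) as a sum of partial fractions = -27/(16*(3*x - 5)) - 39/(16*(x + 9))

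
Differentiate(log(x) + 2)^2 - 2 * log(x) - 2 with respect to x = (2*log(x) + 2)/x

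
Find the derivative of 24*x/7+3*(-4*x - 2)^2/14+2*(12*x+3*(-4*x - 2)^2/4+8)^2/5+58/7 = 1152*x^3/5 + 3456*x^2/5 + 4752*x/7 + 7632/35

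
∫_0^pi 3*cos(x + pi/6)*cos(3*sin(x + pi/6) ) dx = -2*sin(3/2)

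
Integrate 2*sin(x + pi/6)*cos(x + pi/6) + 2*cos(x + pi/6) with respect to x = (sin(x + pi/6) + 1)^2 + C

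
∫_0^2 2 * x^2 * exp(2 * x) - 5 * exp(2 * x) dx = 2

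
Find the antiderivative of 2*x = x^2 + C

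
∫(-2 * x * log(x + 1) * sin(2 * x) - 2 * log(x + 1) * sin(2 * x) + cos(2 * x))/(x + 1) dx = log(x + 1)*cos(2*x) + C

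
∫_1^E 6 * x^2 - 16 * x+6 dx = -4 + (-4 + 2*E)*(-2*E - 1 + exp(2))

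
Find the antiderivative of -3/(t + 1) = -3*log(t + 1) + C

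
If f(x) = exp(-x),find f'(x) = -exp(-x)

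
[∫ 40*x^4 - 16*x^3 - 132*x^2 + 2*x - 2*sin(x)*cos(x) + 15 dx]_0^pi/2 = (-pi^2/2 + 3*pi/2 + 6)*(-pi^3/2 - pi^2 - 4 + 2*pi) + 3*pi/2 + 5*pi^2/4 + 23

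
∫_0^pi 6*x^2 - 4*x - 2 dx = -2*pi^2 - 2*pi + 2*pi^3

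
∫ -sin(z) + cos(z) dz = sin(z) + cos(z) + C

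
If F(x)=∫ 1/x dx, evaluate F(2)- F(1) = log(2)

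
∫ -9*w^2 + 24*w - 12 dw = -3*w^3 + 12*w^2 - 12*w + C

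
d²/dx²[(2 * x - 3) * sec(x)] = (-2*x + 4*x/cos(x)^2 + 4*sin(x)/cos(x) + 3 - 6/cos(x)^2)/cos(x)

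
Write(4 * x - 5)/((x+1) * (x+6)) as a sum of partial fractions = 29/(5*(x + 6)) - 9/(5*(x + 1))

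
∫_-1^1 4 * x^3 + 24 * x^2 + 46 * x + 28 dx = 72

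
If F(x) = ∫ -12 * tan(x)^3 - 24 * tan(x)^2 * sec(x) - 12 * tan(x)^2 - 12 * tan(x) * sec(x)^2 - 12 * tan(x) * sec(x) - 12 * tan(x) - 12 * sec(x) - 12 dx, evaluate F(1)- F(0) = -6*(tan(1) + sec(1))^2 - 12*sec(1) - 12*tan(1) + 18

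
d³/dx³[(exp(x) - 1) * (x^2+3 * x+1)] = x^2*exp(x) + 9*x*exp(x) + 16*exp(x)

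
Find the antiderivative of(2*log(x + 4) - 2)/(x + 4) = (log(x + 4) - 1)^2 + C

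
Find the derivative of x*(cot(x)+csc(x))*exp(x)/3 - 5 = (x/tan(x) + x/sin(x) - x*cos(x)/sin(x)^2 - x/sin(x)^2 + 1/tan(x) + 1/sin(x))*exp(x)/3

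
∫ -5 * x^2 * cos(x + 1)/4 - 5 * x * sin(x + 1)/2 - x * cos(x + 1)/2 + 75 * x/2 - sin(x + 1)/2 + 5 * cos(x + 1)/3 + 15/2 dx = (sin(x + 1) - 15)*(-5*x^2/4 - x/2 + 5/3) + C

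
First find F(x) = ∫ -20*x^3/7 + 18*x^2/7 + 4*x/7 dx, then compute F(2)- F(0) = -24/7 - cos(1)^2 + cos(-cosh(2)^2 + sinh(2)^2)^2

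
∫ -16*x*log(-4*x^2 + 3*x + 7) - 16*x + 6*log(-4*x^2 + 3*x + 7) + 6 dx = 2*(-4*x^2 + 3*x + 7)*log(-4*x^2 + 3*x + 7) + C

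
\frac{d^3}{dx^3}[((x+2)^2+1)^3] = 120*x^3 + 720*x^2 + 1512*x + 1104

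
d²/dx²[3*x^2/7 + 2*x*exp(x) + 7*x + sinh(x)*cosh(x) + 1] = 2*x*exp(x) + 4*exp(x) + 2*sinh(2*x) + 6/7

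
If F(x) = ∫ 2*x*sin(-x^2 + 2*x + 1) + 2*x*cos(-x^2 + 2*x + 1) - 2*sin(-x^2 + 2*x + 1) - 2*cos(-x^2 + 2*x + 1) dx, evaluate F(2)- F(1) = -sin(1) - cos(2) + cos(1) + sin(2)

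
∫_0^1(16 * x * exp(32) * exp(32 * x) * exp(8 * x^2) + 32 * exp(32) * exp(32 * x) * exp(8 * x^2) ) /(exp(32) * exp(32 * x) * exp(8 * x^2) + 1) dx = -log(1 + exp(32)) + log(1 + exp(72))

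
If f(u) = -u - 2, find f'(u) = -1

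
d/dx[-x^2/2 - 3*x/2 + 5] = -x - 3/2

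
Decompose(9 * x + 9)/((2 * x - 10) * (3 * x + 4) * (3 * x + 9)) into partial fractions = 9/(190*(3*x + 4)) - 3/(40*(x + 3)) + 9/(152*(x - 5))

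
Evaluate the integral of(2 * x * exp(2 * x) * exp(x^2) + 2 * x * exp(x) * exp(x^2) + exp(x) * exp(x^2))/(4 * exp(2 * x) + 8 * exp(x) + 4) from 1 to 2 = -exp(2)/(4*(1 + E)) + exp(6)/(4*(1 + exp(2)))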